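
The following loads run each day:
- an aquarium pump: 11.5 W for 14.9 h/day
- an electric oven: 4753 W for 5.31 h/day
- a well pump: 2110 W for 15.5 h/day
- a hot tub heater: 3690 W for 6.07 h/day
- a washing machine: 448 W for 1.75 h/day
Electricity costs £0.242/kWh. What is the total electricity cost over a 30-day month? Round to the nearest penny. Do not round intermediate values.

aquarium pump: 11.5 W × 14.9 h × 30 d = 5,140 Wh = 5.141 kWh
electric oven: 4753 W × 5.31 h × 30 d = 757,153 Wh = 757.2 kWh
well pump: 2110 W × 15.5 h × 30 d = 981,150 Wh = 981.1 kWh
hot tub heater: 3690 W × 6.07 h × 30 d = 671,949 Wh = 671.9 kWh
washing machine: 448 W × 1.75 h × 30 d = 23,520 Wh = 23.52 kWh
Total energy = 5.141 + 757.2 + 981.1 + 671.9 + 23.52 = 2,439 kWh
Cost = 2,439 kWh × £0.242 = £590.22

£590.22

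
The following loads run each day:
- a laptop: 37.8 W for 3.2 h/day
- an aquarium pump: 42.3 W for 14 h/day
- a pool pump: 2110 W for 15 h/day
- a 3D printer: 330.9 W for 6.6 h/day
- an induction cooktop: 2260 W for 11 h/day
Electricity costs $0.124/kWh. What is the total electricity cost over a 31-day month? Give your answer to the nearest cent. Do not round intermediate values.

$228.36

laptop: 37.8 W × 3.2 h × 31 d = 3,750 Wh = 3.75 kWh
aquarium pump: 42.3 W × 14 h × 31 d = 18,358 Wh = 18.36 kWh
pool pump: 2110 W × 15 h × 31 d = 981,150 Wh = 981.1 kWh
3D printer: 330.9 W × 6.6 h × 31 d = 67,702 Wh = 67.7 kWh
induction cooktop: 2260 W × 11 h × 31 d = 770,660 Wh = 770.7 kWh
Total energy = 3.75 + 18.36 + 981.1 + 67.7 + 770.7 = 1,842 kWh
Cost = 1,842 kWh × $0.124 = $228.36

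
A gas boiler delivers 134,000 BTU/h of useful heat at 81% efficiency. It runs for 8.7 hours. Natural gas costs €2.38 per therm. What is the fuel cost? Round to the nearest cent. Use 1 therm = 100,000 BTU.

€34.25

Heat delivered = 134,000 BTU/h × 8.7 h = 1,165,800 BTU
Gas input = 1,165,800 / 0.81 = 1,439,259 BTU
= 1,439,259 / 100,000 = 14.39 therm
Cost = 14.39 × €2.38/therm = €34.25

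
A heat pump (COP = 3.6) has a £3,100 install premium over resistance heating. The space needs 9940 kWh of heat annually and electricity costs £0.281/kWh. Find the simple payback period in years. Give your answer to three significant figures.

Resistance: 9940 kWh × £0.281 = £2,793.14/yr
Heat pump: 9940 / 3.6 = 2761 kWh in → × £0.281 = £775.87/yr
Annual savings = £2,017.27
Payback = £3,100 / £2,017.27 = 1.54 years

1.54 years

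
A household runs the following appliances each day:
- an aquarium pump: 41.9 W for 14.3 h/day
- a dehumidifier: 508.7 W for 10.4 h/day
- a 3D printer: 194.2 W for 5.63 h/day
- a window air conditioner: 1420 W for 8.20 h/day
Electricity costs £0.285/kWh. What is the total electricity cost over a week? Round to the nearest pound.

£37

aquarium pump: 41.9 W × 14.3 h × 7 d = 4,194 Wh = 4.194 kWh
dehumidifier: 508.7 W × 10.4 h × 7 d = 37,033 Wh = 37.03 kWh
3D printer: 194.2 W × 5.63 h × 7 d = 7,653 Wh = 7.653 kWh
window air conditioner: 1420 W × 8.20 h × 7 d = 81,508 Wh = 81.51 kWh
Total energy = 4.194 + 37.03 + 7.653 + 81.51 = 130.4 kWh
Cost = 130.4 kWh × £0.285 = £37.16 ≈ £37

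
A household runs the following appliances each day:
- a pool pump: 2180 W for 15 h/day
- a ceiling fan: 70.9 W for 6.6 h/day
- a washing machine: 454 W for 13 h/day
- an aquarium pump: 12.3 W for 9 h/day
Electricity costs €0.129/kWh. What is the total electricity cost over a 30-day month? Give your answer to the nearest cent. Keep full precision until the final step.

pool pump: 2180 W × 15 h × 30 d = 981,000 Wh = 981 kWh
ceiling fan: 70.9 W × 6.6 h × 30 d = 14,038 Wh = 14.04 kWh
washing machine: 454 W × 13 h × 30 d = 177,060 Wh = 177.1 kWh
aquarium pump: 12.3 W × 9 h × 30 d = 3,321 Wh = 3.321 kWh
Total energy = 981 + 14.04 + 177.1 + 3.321 = 1,175 kWh
Cost = 1,175 kWh × €0.129 = €151.63

€151.63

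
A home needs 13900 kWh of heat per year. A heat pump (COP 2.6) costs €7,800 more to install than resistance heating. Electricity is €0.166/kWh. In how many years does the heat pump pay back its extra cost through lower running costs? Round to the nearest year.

5 years

Resistance: 13900 kWh × €0.166 = €2,307.40/yr
Heat pump: 13900 / 2.6 = 5346 kWh in → × €0.166 = €887.46/yr
Annual savings = €1,419.94
Payback = €7,800 / €1,419.94 = 5.49 years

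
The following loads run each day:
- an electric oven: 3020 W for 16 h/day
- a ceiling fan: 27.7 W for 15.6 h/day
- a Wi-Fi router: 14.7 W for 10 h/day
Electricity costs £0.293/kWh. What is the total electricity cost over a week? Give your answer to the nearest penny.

£100.29

electric oven: 3020 W × 16 h × 7 d = 338,240 Wh = 338.2 kWh
ceiling fan: 27.7 W × 15.6 h × 7 d = 3,025 Wh = 3.025 kWh
Wi-Fi router: 14.7 W × 10 h × 7 d = 1,029 Wh = 1.029 kWh
Total energy = 338.2 + 3.025 + 1.029 = 342.3 kWh
Cost = 342.3 kWh × £0.293 = £100.29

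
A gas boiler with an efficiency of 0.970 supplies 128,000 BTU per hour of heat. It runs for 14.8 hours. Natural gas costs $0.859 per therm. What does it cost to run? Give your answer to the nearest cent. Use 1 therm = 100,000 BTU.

Heat delivered = 128,000 BTU/h × 14.8 h = 1,894,400 BTU
Gas input = 1,894,400 / 0.970 = 1,952,990 BTU
= 1,952,990 / 100,000 = 19.53 therm
Cost = 19.53 × $0.859/therm = $16.78

$16.78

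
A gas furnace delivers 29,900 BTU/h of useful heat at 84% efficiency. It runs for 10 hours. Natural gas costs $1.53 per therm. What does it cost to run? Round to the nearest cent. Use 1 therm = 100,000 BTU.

Heat delivered = 29,900 BTU/h × 10 h = 299,000 BTU
Gas input = 299,000 / 0.84 = 355,952 BTU
= 355,952 / 100,000 = 3.56 therm
Cost = 3.56 × $1.53/therm = $5.45

$5.45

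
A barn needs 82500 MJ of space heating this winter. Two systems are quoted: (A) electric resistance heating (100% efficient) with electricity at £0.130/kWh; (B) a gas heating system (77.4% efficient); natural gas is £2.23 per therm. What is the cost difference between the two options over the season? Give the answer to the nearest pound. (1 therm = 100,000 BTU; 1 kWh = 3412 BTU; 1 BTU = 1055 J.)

Heat load = 82500 MJ = 82,500,000,000 J / 1055 = 78,199,052 BTU
Gas: input = 78,199,052 / 0.774 = 101,032,367 BTU = 1,010 therm → 1,010 × £2.23 = £2,253.02
Electric: 78,199,052 BTU / 3412 = 22,920 kWh → × £0.130 = £2,979.45
Difference = |£2,253.02 − £2,979.45| = £726.43 ≈ £726

£726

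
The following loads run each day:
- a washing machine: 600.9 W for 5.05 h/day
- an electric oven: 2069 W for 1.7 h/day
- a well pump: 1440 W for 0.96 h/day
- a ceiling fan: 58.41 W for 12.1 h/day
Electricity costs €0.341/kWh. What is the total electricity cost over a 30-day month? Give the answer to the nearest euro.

washing machine: 600.9 W × 5.05 h × 30 d = 91,036 Wh = 91.04 kWh
electric oven: 2069 W × 1.7 h × 30 d = 105,519 Wh = 105.5 kWh
well pump: 1440 W × 0.96 h × 30 d = 41,472 Wh = 41.47 kWh
ceiling fan: 58.41 W × 12.1 h × 30 d = 21,203 Wh = 21.2 kWh
Total energy = 91.04 + 105.5 + 41.47 + 21.2 = 259.2 kWh
Cost = 259.2 kWh × €0.341 = €88.40 ≈ €88

€88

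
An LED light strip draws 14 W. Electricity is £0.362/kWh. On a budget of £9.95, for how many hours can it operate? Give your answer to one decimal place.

1963.3 h

Energy budget = £9.95 / £0.362 per kWh = 27.49 kWh = 27,486 Wh
Runtime = 27,486 Wh / 14 W = 1,963 h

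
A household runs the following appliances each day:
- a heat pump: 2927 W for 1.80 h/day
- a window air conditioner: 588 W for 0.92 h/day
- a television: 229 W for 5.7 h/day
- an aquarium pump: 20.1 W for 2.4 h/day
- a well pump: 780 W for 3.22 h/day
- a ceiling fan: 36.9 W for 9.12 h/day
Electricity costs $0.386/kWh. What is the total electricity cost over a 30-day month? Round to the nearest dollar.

heat pump: 2927 W × 1.80 h × 30 d = 158,058 Wh = 158.1 kWh
window air conditioner: 588 W × 0.92 h × 30 d = 16,229 Wh = 16.23 kWh
television: 229 W × 5.7 h × 30 d = 39,159 Wh = 39.16 kWh
aquarium pump: 20.1 W × 2.4 h × 30 d = 1,447 Wh = 1.447 kWh
well pump: 780 W × 3.22 h × 30 d = 75,348 Wh = 75.35 kWh
ceiling fan: 36.9 W × 9.12 h × 30 d = 10,096 Wh = 10.1 kWh
Total energy = 158.1 + 16.23 + 39.16 + 1.447 + 75.35 + 10.1 = 300.3 kWh
Cost = 300.3 kWh × $0.386 = $115.93 ≈ $116

$116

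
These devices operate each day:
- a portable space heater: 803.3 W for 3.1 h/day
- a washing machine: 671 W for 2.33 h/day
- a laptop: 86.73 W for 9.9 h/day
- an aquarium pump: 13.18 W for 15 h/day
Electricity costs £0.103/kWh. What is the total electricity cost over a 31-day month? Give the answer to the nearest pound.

portable space heater: 803.3 W × 3.1 h × 31 d = 77,197 Wh = 77.2 kWh
washing machine: 671 W × 2.33 h × 31 d = 48,466 Wh = 48.47 kWh
laptop: 86.73 W × 9.9 h × 31 d = 26,617 Wh = 26.62 kWh
aquarium pump: 13.18 W × 15 h × 31 d = 6,129 Wh = 6.129 kWh
Total energy = 77.2 + 48.47 + 26.62 + 6.129 = 158.4 kWh
Cost = 158.4 kWh × £0.103 = £16.32 ≈ £16

£16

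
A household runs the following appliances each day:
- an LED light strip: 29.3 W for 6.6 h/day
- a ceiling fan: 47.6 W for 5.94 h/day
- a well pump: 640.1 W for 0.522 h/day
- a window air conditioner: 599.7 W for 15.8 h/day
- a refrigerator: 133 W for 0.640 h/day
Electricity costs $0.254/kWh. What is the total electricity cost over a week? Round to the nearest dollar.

$18

LED light strip: 29.3 W × 6.6 h × 7 d = 1,354 Wh = 1.354 kWh
ceiling fan: 47.6 W × 5.94 h × 7 d = 1,979 Wh = 1.979 kWh
well pump: 640.1 W × 0.522 h × 7 d = 2,339 Wh = 2.339 kWh
window air conditioner: 599.7 W × 15.8 h × 7 d = 66,327 Wh = 66.33 kWh
refrigerator: 133 W × 0.640 h × 7 d = 596 Wh = 0.5958 kWh
Total energy = 1.354 + 1.979 + 2.339 + 66.33 + 0.5958 = 72.59 kWh
Cost = 72.59 kWh × $0.254 = $18.44 ≈ $18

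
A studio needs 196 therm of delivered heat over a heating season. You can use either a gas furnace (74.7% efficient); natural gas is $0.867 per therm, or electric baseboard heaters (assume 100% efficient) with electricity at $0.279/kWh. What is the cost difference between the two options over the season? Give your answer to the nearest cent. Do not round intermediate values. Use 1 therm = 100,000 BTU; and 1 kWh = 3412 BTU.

$1375.21

Heat load = 196 therm × 100,000 = 19,600,000 BTU
Gas: input = 19,600,000 / 0.747 = 26,238,286 BTU = 262.4 therm → 262.4 × $0.867 = $227.49
Electric: 19,600,000 BTU / 3412 = 5,744 kWh → × $0.279 = $1,602.70
Difference = |$227.49 − $1,602.70| = $1,375.21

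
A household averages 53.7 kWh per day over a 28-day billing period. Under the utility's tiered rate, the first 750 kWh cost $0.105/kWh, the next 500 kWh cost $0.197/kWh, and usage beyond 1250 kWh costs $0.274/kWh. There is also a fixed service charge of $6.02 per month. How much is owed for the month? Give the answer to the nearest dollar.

$253

Usage = 53.7 kWh/day × 28 days = 1503.6 kWh
First 750 kWh × $0.105 = $78.75
Next 500 kWh × $0.197 = $98.50
Remaining 253.6 kWh × $0.274 = $69.49
Energy charge = $246.74; + service $6.02 = $252.76 ≈ $253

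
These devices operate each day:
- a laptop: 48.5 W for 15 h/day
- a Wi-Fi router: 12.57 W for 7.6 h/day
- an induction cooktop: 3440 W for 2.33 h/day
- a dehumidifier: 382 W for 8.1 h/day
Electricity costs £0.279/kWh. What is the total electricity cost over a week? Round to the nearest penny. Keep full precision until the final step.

£23.30

laptop: 48.5 W × 15 h × 7 d = 5,092 Wh = 5.093 kWh
Wi-Fi router: 12.57 W × 7.6 h × 7 d = 669 Wh = 0.6687 kWh
induction cooktop: 3440 W × 2.33 h × 7 d = 56,106 Wh = 56.11 kWh
dehumidifier: 382 W × 8.1 h × 7 d = 21,659 Wh = 21.66 kWh
Total energy = 5.093 + 0.6687 + 56.11 + 21.66 = 83.53 kWh
Cost = 83.53 kWh × £0.279 = £23.30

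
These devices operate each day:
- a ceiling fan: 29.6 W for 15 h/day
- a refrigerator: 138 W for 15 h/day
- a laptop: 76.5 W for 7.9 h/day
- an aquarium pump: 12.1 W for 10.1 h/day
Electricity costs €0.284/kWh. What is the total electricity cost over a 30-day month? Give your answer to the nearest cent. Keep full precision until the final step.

€27.61

ceiling fan: 29.6 W × 15 h × 30 d = 13,320 Wh = 13.32 kWh
refrigerator: 138 W × 15 h × 30 d = 62,100 Wh = 62.1 kWh
laptop: 76.5 W × 7.9 h × 30 d = 18,130 Wh = 18.13 kWh
aquarium pump: 12.1 W × 10.1 h × 30 d = 3,666 Wh = 3.666 kWh
Total energy = 13.32 + 62.1 + 18.13 + 3.666 = 97.22 kWh
Cost = 97.22 kWh × €0.284 = €27.61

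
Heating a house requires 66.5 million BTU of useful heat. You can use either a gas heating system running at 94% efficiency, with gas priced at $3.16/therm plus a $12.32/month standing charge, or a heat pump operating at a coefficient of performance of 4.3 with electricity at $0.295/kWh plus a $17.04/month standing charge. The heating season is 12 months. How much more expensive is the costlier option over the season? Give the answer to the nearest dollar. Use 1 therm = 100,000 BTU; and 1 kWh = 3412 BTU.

Heat load = 66.5 × 10⁶ BTU = 66,500,000 BTU
Gas: input = 66,500,000 / 0.94 = 70,744,681 BTU = 707.4 therm → 707.4 × $3.16 = $2,235.53; + 12 × $12.32 standing = $2,383.37
Heat pump: 66,500,000 BTU / 3412 = 19,490 kWh heat; / 4.3 = 4,533 kWh in → × $0.295 = $1,337.11; + 12 × $17.04 standing = $1,541.59
Difference = |$2,383.37 − $1,541.59| = $841.78 ≈ $842

$842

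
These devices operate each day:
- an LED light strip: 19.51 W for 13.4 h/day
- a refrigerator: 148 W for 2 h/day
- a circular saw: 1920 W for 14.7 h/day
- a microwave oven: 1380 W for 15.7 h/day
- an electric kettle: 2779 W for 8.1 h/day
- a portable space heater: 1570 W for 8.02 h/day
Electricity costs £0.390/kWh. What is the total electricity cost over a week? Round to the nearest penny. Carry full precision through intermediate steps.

£233.55

LED light strip: 19.51 W × 13.4 h × 7 d = 1,830 Wh = 1.83 kWh
refrigerator: 148 W × 2 h × 7 d = 2,072 Wh = 2.072 kWh
circular saw: 1920 W × 14.7 h × 7 d = 197,568 Wh = 197.6 kWh
microwave oven: 1380 W × 15.7 h × 7 d = 151,662 Wh = 151.7 kWh
electric kettle: 2779 W × 8.1 h × 7 d = 157,569 Wh = 157.6 kWh
portable space heater: 1570 W × 8.02 h × 7 d = 88,140 Wh = 88.14 kWh
Total energy = 1.83 + 2.072 + 197.6 + 151.7 + 157.6 + 88.14 = 598.8 kWh
Cost = 598.8 kWh × £0.390 = £233.55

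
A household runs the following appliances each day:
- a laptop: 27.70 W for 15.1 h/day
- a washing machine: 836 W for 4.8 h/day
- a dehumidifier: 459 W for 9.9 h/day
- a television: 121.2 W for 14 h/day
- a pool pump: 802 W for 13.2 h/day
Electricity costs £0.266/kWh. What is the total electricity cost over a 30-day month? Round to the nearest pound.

£170

laptop: 27.70 W × 15.1 h × 30 d = 12,548 Wh = 12.55 kWh
washing machine: 836 W × 4.8 h × 30 d = 120,384 Wh = 120.4 kWh
dehumidifier: 459 W × 9.9 h × 30 d = 136,323 Wh = 136.3 kWh
television: 121.2 W × 14 h × 30 d = 50,904 Wh = 50.9 kWh
pool pump: 802 W × 13.2 h × 30 d = 317,592 Wh = 317.6 kWh
Total energy = 12.55 + 120.4 + 136.3 + 50.9 + 317.6 = 637.8 kWh
Cost = 637.8 kWh × £0.266 = £169.64 ≈ £170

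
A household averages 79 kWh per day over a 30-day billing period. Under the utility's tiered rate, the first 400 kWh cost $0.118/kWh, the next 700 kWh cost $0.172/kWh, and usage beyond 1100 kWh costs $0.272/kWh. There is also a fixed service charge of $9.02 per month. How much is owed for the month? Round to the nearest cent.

Usage = 79 kWh/day × 30 days = 2370 kWh
First 400 kWh × $0.118 = $47.20
Next 700 kWh × $0.172 = $120.40
Remaining 1270 kWh × $0.272 = $345.44
Energy charge = $513.04; + service $9.02 = $522.06

$522.06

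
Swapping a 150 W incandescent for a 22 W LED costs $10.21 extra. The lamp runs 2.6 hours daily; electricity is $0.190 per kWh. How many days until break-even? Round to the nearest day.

161 days

Power saved = 150 − 22 = 128 W
Daily energy saved = 128 W × 2.6 h = 332.8 Wh = 0.3328 kWh
Daily savings = 0.3328 × $0.190 = $0.0632
Payback = $10.21 / $0.0632 per day = 161.5 days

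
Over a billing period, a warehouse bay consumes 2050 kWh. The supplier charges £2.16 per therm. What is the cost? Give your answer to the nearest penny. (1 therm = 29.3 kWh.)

2050 kWh × (0.03413 therm/kWh) = 69.97 therm
Cost = 69.97 therm × £2.16/therm = £151.13

£151.13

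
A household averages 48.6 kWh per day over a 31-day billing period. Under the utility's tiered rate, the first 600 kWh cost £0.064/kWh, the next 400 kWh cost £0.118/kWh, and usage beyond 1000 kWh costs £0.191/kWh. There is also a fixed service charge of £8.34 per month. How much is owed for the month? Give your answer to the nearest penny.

£190.70

Usage = 48.6 kWh/day × 31 days = 1506.6 kWh
First 600 kWh × £0.064 = £38.40
Next 400 kWh × £0.118 = £47.20
Remaining 506.6 kWh × £0.191 = £96.76
Energy charge = £182.36; + service £8.34 = £190.70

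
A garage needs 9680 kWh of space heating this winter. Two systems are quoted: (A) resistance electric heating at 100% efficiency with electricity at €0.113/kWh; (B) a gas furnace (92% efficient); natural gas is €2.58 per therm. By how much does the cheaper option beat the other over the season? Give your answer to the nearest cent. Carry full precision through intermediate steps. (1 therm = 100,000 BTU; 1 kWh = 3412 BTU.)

Heat load = 9680 kWh × 3412 = 33,028,160 BTU
Gas: input = 33,028,160 / 0.92 = 35,900,174 BTU = 359 therm → 359 × €2.58 = €926.22
Electric: 33,028,160 BTU / 3412 = 9,680 kWh → × €0.113 = €1,093.84
Difference = |€926.22 − €1,093.84| = €167.62

€167.62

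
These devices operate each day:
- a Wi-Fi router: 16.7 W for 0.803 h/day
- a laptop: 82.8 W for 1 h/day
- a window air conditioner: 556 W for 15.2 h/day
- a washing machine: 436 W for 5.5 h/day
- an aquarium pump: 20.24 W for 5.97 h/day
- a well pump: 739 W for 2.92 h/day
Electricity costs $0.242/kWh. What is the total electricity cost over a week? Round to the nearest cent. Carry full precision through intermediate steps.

$22.40

Wi-Fi router: 16.7 W × 0.803 h × 7 d = 94 Wh = 0.09387 kWh
laptop: 82.8 W × 1 h × 7 d = 580 Wh = 0.5796 kWh
window air conditioner: 556 W × 15.2 h × 7 d = 59,158 Wh = 59.16 kWh
washing machine: 436 W × 5.5 h × 7 d = 16,786 Wh = 16.79 kWh
aquarium pump: 20.24 W × 5.97 h × 7 d = 846 Wh = 0.8458 kWh
well pump: 739 W × 2.92 h × 7 d = 15,105 Wh = 15.11 kWh
Total energy = 0.09387 + 0.5796 + 59.16 + 16.79 + 0.8458 + 15.11 = 92.57 kWh
Cost = 92.57 kWh × $0.242 = $22.40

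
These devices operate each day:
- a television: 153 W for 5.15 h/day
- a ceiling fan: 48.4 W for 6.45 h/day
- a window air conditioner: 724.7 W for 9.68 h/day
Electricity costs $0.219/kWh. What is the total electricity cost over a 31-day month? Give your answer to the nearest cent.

$55.09

television: 153 W × 5.15 h × 31 d = 24,426 Wh = 24.43 kWh
ceiling fan: 48.4 W × 6.45 h × 31 d = 9,678 Wh = 9.678 kWh
window air conditioner: 724.7 W × 9.68 h × 31 d = 217,468 Wh = 217.5 kWh
Total energy = 24.43 + 9.678 + 217.5 = 251.6 kWh
Cost = 251.6 kWh × $0.219 = $55.09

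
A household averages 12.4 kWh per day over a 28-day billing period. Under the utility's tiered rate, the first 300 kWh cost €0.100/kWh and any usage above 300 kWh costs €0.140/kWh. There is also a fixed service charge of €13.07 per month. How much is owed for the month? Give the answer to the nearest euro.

Usage = 12.4 kWh/day × 28 days = 347.2 kWh
First 300 kWh × €0.100 = €30.00
Remaining 47.2 kWh × €0.140 = €6.61
Energy charge = €36.61; + service €13.07 = €49.68 ≈ €50

€50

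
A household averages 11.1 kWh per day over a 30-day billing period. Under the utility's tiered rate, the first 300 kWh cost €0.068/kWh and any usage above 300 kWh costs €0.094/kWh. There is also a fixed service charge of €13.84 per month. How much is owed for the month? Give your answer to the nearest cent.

€37.34

Usage = 11.1 kWh/day × 30 days = 333 kWh
First 300 kWh × €0.068 = €20.40
Remaining 33 kWh × €0.094 = €3.10
Energy charge = €23.50; + service €13.84 = €37.34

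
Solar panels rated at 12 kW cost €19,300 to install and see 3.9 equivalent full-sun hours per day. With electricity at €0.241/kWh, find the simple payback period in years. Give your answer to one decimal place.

4.7 years

Daily generation = 12 kW × 3.9 h = 46.8 kWh
Annual generation = 46.8 × 365 = 17082 kWh
Annual savings = 17082 × €0.241 = €4,116.76
Payback = €19,300 / €4,116.76 = 4.69 years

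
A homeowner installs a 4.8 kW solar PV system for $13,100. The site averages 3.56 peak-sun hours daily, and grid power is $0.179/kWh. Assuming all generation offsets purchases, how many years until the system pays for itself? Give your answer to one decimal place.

11.7 years

Daily generation = 4.8 kW × 3.56 h = 17.09 kWh
Annual generation = 17.09 × 365 = 6237.1 kWh
Annual savings = 6237.1 × $0.179 = $1,116.44
Payback = $13,100 / $1,116.44 = 11.7 years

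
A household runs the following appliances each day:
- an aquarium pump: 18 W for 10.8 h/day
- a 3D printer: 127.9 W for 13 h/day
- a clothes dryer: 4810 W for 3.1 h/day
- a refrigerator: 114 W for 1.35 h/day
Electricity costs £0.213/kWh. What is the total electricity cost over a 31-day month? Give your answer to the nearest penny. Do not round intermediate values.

aquarium pump: 18 W × 10.8 h × 31 d = 6,026 Wh = 6.026 kWh
3D printer: 127.9 W × 13 h × 31 d = 51,544 Wh = 51.54 kWh
clothes dryer: 4810 W × 3.1 h × 31 d = 462,241 Wh = 462.2 kWh
refrigerator: 114 W × 1.35 h × 31 d = 4,771 Wh = 4.771 kWh
Total energy = 6.026 + 51.54 + 462.2 + 4.771 = 524.6 kWh
Cost = 524.6 kWh × £0.213 = £111.74

£111.74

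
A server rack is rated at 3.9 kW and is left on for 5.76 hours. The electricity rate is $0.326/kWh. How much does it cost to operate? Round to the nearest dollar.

Energy = 3900 W × 5.76 h = 22,464 Wh = 22.46 kWh
Cost = 22.46 kWh × $0.326/kWh = $7.32 ≈ $7

$7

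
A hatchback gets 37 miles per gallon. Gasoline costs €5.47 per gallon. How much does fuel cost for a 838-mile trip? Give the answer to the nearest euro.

Fuel = 838 mi / 37 mpg = 22.65 gal
Cost = 22.65 gal × €5.47/gal = €123.89 ≈ €124

€124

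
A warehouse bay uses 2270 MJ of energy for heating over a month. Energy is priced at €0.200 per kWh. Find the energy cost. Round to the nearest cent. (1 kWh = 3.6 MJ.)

€126.11

2270 MJ × (0.27778 kWh/MJ) = 630.6 kWh
Cost = 630.6 kWh × €0.200/kWh = €126.11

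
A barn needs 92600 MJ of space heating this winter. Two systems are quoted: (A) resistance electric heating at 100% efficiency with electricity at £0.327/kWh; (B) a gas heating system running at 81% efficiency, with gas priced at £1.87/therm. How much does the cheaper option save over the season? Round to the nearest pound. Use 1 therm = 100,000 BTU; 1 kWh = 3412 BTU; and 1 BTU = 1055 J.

£6386

Heat load = 92600 MJ = 92,600,000,000 J / 1055 = 87,772,512 BTU
Gas: input = 87,772,512 / 0.81 = 108,361,126 BTU = 1,084 therm → 1,084 × £1.87 = £2,026.35
Electric: 87,772,512 BTU / 3412 = 25,720 kWh → × £0.327 = £8,411.96
Difference = |£2,026.35 − £8,411.96| = £6,385.61 ≈ £6386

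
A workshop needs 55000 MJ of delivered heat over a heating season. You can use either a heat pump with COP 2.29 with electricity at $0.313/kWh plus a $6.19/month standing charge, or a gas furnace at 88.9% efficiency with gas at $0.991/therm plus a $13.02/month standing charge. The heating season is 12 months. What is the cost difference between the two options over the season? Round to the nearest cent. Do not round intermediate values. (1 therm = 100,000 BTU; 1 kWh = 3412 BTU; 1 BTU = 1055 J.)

$1425.28

Heat load = 55000 MJ = 55,000,000,000 J / 1055 = 52,132,701 BTU
Gas: input = 52,132,701 / 0.889 = 58,641,959 BTU = 586.4 therm → 586.4 × $0.991 = $581.14; + 12 × $13.02 standing = $737.38
Heat pump: 52,132,701 BTU / 3412 = 15,280 kWh heat; / 2.29 = 6,672 kWh in → × $0.313 = $2,088.38; + 12 × $6.19 standing = $2,162.66
Difference = |$737.38 − $2,162.66| = $1,425.28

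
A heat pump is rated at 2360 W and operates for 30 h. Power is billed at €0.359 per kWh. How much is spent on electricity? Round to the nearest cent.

Energy = 2360 W × 30 h = 70,800 Wh = 70.8 kWh
Cost = 70.8 kWh × €0.359/kWh = €25.42

€25.42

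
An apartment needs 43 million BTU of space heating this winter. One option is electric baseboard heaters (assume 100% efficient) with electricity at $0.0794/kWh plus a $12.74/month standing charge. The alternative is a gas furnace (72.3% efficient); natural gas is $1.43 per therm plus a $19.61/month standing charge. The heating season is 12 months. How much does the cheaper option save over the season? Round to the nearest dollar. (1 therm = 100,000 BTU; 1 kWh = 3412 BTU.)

$68

Heat load = 43 × 10⁶ BTU = 43,000,000 BTU
Gas: input = 43,000,000 / 0.723 = 59,474,412 BTU = 594.7 therm → 594.7 × $1.43 = $850.48; + 12 × $19.61 standing = $1,085.80
Electric: 43,000,000 BTU / 3412 = 12,600 kWh → × $0.0794 = $1,000.64; + 12 × $12.74 standing = $1,153.52
Difference = |$1,085.80 − $1,153.52| = $67.72 ≈ $68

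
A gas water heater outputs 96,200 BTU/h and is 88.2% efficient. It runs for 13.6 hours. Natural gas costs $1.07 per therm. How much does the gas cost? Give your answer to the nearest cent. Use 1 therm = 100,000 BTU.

Heat delivered = 96,200 BTU/h × 13.6 h = 1,308,320 BTU
Gas input = 1,308,320 / 0.882 = 1,483,356 BTU
= 1,483,356 / 100,000 = 14.83 therm
Cost = 14.83 × $1.07/therm = $15.87

$15.87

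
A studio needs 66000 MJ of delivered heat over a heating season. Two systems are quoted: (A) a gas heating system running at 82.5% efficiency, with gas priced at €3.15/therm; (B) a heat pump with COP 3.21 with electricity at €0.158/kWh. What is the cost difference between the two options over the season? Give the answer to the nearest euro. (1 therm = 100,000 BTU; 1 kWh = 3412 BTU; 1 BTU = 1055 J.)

€1486

Heat load = 66000 MJ = 66,000,000,000 J / 1055 = 62,559,242 BTU
Gas: input = 62,559,242 / 0.825 = 75,829,384 BTU = 758.3 therm → 758.3 × €3.15 = €2,388.63
Heat pump: 62,559,242 BTU / 3412 = 18,340 kWh heat; / 3.21 = 5,712 kWh in → × €0.158 = €902.47
Difference = |€2,388.63 − €902.47| = €1,486.15 ≈ €1486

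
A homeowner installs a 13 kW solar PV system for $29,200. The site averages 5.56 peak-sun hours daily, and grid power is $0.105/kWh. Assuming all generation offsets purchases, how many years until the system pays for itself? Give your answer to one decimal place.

10.5 years

Daily generation = 13 kW × 5.56 h = 72.28 kWh
Annual generation = 72.28 × 365 = 26382 kWh
Annual savings = 26382 × $0.105 = $2,770.13
Payback = $29,200 / $2,770.13 = 10.5 years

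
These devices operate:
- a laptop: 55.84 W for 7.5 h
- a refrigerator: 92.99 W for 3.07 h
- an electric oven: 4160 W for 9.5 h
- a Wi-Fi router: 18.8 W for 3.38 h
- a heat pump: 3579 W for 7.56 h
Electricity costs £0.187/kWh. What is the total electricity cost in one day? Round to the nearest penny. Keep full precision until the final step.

£12.59

laptop: 55.84 W × 7.5 h = 419 Wh = 0.4188 kWh
refrigerator: 92.99 W × 3.07 h = 285 Wh = 0.2855 kWh
electric oven: 4160 W × 9.5 h = 39,520 Wh = 39.52 kWh
Wi-Fi router: 18.8 W × 3.38 h = 64 Wh = 0.06354 kWh
heat pump: 3579 W × 7.56 h = 27,057 Wh = 27.06 kWh
Total energy = 0.4188 + 0.2855 + 39.52 + 0.06354 + 27.06 = 67.35 kWh
Cost = 67.35 kWh × £0.187 = £12.59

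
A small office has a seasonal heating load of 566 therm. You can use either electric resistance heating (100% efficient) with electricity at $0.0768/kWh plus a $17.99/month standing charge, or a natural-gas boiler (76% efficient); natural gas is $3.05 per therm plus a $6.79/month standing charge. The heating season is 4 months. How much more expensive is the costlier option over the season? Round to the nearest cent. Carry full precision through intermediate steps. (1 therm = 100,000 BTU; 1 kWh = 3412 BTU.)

$952.65

Heat load = 566 therm × 100,000 = 56,600,000 BTU
Gas: input = 56,600,000 / 0.76 = 74,473,684 BTU = 744.7 therm → 744.7 × $3.05 = $2,271.45; + 4 × $6.79 standing = $2,298.61
Electric: 56,600,000 BTU / 3412 = 16,590 kWh → × $0.0768 = $1,274.00; + 4 × $17.99 standing = $1,345.96
Difference = |$2,298.61 − $1,345.96| = $952.65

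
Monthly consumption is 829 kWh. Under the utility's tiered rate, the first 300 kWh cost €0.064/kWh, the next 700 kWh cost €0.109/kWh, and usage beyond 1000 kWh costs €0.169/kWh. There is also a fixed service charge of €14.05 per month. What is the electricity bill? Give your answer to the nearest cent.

€90.91

First 300 kWh × €0.064 = €19.20
Next 529 kWh × €0.109 = €57.66
Remaining tier: 0 kWh (not reached)
Energy charge = €76.86; + service €14.05 = €90.91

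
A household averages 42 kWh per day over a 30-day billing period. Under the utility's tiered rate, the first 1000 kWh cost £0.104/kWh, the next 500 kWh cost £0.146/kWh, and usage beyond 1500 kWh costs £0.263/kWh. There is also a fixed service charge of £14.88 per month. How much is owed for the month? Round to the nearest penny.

Usage = 42 kWh/day × 30 days = 1260 kWh
First 1000 kWh × £0.104 = £104.00
Next 260 kWh × £0.146 = £37.96
Remaining tier: 0 kWh (not reached)
Energy charge = £141.96; + service £14.88 = £156.84

£156.84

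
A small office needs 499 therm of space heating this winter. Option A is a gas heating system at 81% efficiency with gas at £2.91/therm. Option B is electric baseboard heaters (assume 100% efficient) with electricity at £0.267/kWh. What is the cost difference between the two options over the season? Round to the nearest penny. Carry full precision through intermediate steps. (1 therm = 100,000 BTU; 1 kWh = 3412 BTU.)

Heat load = 499 therm × 100,000 = 49,900,000 BTU
Gas: input = 49,900,000 / 0.81 = 61,604,938 BTU = 616 therm → 616 × £2.91 = £1,792.70
Electric: 49,900,000 BTU / 3412 = 14,620 kWh → × £0.267 = £3,904.84
Difference = |£1,792.70 − £3,904.84| = £2,112.13

£2112.13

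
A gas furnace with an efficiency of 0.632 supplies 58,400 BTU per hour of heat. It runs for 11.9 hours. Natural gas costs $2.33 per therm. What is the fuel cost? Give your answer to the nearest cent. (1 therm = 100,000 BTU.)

Heat delivered = 58,400 BTU/h × 11.9 h = 694,960 BTU
Gas input = 694,960 / 0.632 = 1,099,620 BTU
= 1,099,620 / 100,000 = 11 therm
Cost = 11 × $2.33/therm = $25.62

$25.62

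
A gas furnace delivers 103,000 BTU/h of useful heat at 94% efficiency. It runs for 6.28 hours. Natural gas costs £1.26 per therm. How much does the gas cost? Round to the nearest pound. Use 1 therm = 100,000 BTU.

Heat delivered = 103,000 BTU/h × 6.28 h = 646,840 BTU
Gas input = 646,840 / 0.940 = 688,128 BTU
= 688,128 / 100,000 = 6.881 therm
Cost = 6.881 × £1.26/therm = £8.67 ≈ £9

£9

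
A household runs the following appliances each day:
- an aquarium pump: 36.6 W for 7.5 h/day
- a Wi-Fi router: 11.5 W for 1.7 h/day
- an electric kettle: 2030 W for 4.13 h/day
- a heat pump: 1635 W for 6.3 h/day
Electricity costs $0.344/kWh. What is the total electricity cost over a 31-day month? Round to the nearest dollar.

aquarium pump: 36.6 W × 7.5 h × 31 d = 8,510 Wh = 8.509 kWh
Wi-Fi router: 11.5 W × 1.7 h × 31 d = 606 Wh = 0.6061 kWh
electric kettle: 2030 W × 4.13 h × 31 d = 259,901 Wh = 259.9 kWh
heat pump: 1635 W × 6.3 h × 31 d = 319,316 Wh = 319.3 kWh
Total energy = 8.509 + 0.6061 + 259.9 + 319.3 = 588.3 kWh
Cost = 588.3 kWh × $0.344 = $202.39 ≈ $202

$202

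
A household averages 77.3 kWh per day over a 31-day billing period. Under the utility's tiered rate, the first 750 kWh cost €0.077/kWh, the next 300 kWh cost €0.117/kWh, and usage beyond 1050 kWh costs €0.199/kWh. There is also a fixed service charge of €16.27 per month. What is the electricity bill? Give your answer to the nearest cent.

€377.03

Usage = 77.3 kWh/day × 31 days = 2396.3 kWh
First 750 kWh × €0.077 = €57.75
Next 300 kWh × €0.117 = €35.10
Remaining 1346.3 kWh × €0.199 = €267.91
Energy charge = €360.76; + service €16.27 = €377.03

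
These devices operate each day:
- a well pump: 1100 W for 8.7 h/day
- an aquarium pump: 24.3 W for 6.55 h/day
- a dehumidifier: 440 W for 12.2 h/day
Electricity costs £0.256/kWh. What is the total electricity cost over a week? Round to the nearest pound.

£27

well pump: 1100 W × 8.7 h × 7 d = 66,990 Wh = 66.99 kWh
aquarium pump: 24.3 W × 6.55 h × 7 d = 1,114 Wh = 1.114 kWh
dehumidifier: 440 W × 12.2 h × 7 d = 37,576 Wh = 37.58 kWh
Total energy = 66.99 + 1.114 + 37.58 = 105.7 kWh
Cost = 105.7 kWh × £0.256 = £27.05 ≈ £27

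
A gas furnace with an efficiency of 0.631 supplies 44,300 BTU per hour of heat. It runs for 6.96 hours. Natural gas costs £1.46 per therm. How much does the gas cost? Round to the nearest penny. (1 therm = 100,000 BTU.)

£7.13

Heat delivered = 44,300 BTU/h × 6.96 h = 308,328 BTU
Gas input = 308,328 / 0.631 = 488,634 BTU
= 488,634 / 100,000 = 4.886 therm
Cost = 4.886 × £1.46/therm = £7.13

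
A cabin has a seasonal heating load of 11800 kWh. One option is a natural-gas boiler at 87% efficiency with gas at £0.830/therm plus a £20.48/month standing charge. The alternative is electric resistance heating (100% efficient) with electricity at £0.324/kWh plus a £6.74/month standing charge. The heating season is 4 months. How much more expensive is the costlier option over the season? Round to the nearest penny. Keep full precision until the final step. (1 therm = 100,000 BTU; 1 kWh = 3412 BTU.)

£3384.14

Heat load = 11800 kWh × 3412 = 40,261,600 BTU
Gas: input = 40,261,600 / 0.87 = 46,277,701 BTU = 462.8 therm → 462.8 × £0.830 = £384.10; + 4 × £20.48 standing = £466.02
Electric: 40,261,600 BTU / 3412 = 11,800 kWh → × £0.324 = £3,823.20; + 4 × £6.74 standing = £3,850.16
Difference = |£466.02 − £3,850.16| = £3,384.14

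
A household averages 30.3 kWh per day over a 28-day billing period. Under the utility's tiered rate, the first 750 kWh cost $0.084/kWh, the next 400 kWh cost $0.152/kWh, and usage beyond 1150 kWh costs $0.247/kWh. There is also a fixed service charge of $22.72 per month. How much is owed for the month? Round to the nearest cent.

Usage = 30.3 kWh/day × 28 days = 848.4 kWh
First 750 kWh × $0.084 = $63.00
Next 98.4 kWh × $0.152 = $14.96
Remaining tier: 0 kWh (not reached)
Energy charge = $77.96; + service $22.72 = $100.68

$100.68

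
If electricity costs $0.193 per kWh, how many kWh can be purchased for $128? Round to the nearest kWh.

663 kWh

$128 / $0.193 per kWh = 663.2 kWh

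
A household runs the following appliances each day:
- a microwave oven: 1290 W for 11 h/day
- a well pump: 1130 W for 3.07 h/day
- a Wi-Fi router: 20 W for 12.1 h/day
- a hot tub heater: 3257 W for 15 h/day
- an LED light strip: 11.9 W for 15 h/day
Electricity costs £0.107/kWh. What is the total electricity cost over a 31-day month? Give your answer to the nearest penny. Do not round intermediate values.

£222.02

microwave oven: 1290 W × 11 h × 31 d = 439,890 Wh = 439.9 kWh
well pump: 1130 W × 3.07 h × 31 d = 107,542 Wh = 107.5 kWh
Wi-Fi router: 20 W × 12.1 h × 31 d = 7,502 Wh = 7.502 kWh
hot tub heater: 3257 W × 15 h × 31 d = 1,514,505 Wh = 1,515 kWh
LED light strip: 11.9 W × 15 h × 31 d = 5,534 Wh = 5.534 kWh
Total energy = 439.9 + 107.5 + 7.502 + 1,515 + 5.534 = 2,075 kWh
Cost = 2,075 kWh × £0.107 = £222.02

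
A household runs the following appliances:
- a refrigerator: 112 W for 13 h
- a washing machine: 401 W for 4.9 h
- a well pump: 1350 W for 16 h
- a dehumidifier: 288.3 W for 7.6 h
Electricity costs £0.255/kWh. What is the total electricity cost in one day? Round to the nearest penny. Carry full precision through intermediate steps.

£6.94

refrigerator: 112 W × 13 h = 1,456 Wh = 1.456 kWh
washing machine: 401 W × 4.9 h = 1,965 Wh = 1.965 kWh
well pump: 1350 W × 16 h = 21,600 Wh = 21.6 kWh
dehumidifier: 288.3 W × 7.6 h = 2,191 Wh = 2.191 kWh
Total energy = 1.456 + 1.965 + 21.6 + 2.191 = 27.21 kWh
Cost = 27.21 kWh × £0.255 = £6.94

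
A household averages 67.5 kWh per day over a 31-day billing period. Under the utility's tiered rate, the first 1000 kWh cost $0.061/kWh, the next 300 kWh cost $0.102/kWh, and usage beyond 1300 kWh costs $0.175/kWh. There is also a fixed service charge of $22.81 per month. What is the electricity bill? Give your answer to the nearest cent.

$253.10

Usage = 67.5 kWh/day × 31 days = 2092.5 kWh
First 1000 kWh × $0.061 = $61.00
Next 300 kWh × $0.102 = $30.60
Remaining 792.5 kWh × $0.175 = $138.69
Energy charge = $230.29; + service $22.81 = $253.10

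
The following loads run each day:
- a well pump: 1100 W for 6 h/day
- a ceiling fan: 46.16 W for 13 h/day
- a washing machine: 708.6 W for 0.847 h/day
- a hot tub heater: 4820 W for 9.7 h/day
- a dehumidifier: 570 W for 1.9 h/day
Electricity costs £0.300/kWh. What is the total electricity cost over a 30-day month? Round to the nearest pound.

well pump: 1100 W × 6 h × 30 d = 198,000 Wh = 198 kWh
ceiling fan: 46.16 W × 13 h × 30 d = 18,002 Wh = 18 kWh
washing machine: 708.6 W × 0.847 h × 30 d = 18,006 Wh = 18.01 kWh
hot tub heater: 4820 W × 9.7 h × 30 d = 1,402,620 Wh = 1,403 kWh
dehumidifier: 570 W × 1.9 h × 30 d = 32,490 Wh = 32.49 kWh
Total energy = 198 + 18 + 18.01 + 1,403 + 32.49 = 1,669 kWh
Cost = 1,669 kWh × £0.300 = £500.74 ≈ £501

£501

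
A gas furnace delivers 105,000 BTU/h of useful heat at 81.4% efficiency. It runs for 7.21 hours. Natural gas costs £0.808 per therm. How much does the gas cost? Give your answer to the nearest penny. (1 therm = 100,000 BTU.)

£7.51

Heat delivered = 105,000 BTU/h × 7.21 h = 757,050 BTU
Gas input = 757,050 / 0.814 = 930,037 BTU
= 930,037 / 100,000 = 9.3 therm
Cost = 9.3 × £0.808/therm = £7.51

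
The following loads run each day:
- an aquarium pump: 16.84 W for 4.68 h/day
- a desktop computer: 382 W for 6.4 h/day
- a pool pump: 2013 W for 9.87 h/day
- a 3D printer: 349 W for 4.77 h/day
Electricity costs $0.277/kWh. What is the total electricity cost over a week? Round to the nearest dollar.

$47

aquarium pump: 16.84 W × 4.68 h × 7 d = 552 Wh = 0.5517 kWh
desktop computer: 382 W × 6.4 h × 7 d = 17,114 Wh = 17.11 kWh
pool pump: 2013 W × 9.87 h × 7 d = 139,078 Wh = 139.1 kWh
3D printer: 349 W × 4.77 h × 7 d = 11,653 Wh = 11.65 kWh
Total energy = 0.5517 + 17.11 + 139.1 + 11.65 = 168.4 kWh
Cost = 168.4 kWh × $0.277 = $46.65 ≈ $47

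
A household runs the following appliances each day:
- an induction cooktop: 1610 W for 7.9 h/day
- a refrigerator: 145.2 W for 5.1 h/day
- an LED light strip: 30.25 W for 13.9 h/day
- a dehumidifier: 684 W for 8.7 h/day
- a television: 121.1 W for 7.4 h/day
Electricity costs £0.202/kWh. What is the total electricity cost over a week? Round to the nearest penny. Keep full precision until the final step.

£29.31

induction cooktop: 1610 W × 7.9 h × 7 d = 89,033 Wh = 89.03 kWh
refrigerator: 145.2 W × 5.1 h × 7 d = 5,184 Wh = 5.184 kWh
LED light strip: 30.25 W × 13.9 h × 7 d = 2,943 Wh = 2.943 kWh
dehumidifier: 684 W × 8.7 h × 7 d = 41,656 Wh = 41.66 kWh
television: 121.1 W × 7.4 h × 7 d = 6,273 Wh = 6.273 kWh
Total energy = 89.03 + 5.184 + 2.943 + 41.66 + 6.273 = 145.1 kWh
Cost = 145.1 kWh × £0.202 = £29.31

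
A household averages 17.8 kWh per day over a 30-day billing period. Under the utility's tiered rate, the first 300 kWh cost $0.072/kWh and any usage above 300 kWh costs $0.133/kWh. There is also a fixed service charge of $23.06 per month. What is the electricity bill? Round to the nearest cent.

$75.78

Usage = 17.8 kWh/day × 30 days = 534 kWh
First 300 kWh × $0.072 = $21.60
Remaining 234 kWh × $0.133 = $31.12
Energy charge = $52.72; + service $23.06 = $75.78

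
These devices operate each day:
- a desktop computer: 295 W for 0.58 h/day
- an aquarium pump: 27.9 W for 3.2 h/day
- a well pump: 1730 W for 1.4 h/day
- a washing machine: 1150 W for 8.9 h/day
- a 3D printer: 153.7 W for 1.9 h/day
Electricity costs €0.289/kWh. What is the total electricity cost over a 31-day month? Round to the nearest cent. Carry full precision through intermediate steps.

desktop computer: 295 W × 0.58 h × 31 d = 5,304 Wh = 5.304 kWh
aquarium pump: 27.9 W × 3.2 h × 31 d = 2,768 Wh = 2.768 kWh
well pump: 1730 W × 1.4 h × 31 d = 75,082 Wh = 75.08 kWh
washing machine: 1150 W × 8.9 h × 31 d = 317,285 Wh = 317.3 kWh
3D printer: 153.7 W × 1.9 h × 31 d = 9,053 Wh = 9.053 kWh
Total energy = 5.304 + 2.768 + 75.08 + 317.3 + 9.053 = 409.5 kWh
Cost = 409.5 kWh × €0.289 = €118.34

€118.34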